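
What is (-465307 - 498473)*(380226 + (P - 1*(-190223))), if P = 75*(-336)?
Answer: -525500081220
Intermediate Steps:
P = -25200
(-465307 - 498473)*(380226 + (P - 1*(-190223))) = (-465307 - 498473)*(380226 + (-25200 - 1*(-190223))) = -963780*(380226 + (-25200 + 190223)) = -963780*(380226 + 165023) = -963780*545249 = -525500081220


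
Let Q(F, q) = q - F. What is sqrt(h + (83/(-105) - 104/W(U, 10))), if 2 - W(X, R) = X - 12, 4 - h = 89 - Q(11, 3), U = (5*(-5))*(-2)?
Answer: I*sqrt(1002190)/105 ≈ 9.5342*I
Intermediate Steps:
U = 50 (U = -25*(-2) = 50)
h = -93 (h = 4 - (89 - (3 - 1*11)) = 4 - (89 - (3 - 11)) = 4 - (89 - 1*(-8)) = 4 - (89 + 8) = 4 - 1*97 = 4 - 97 = -93)
W(X, R) = 14 - X (W(X, R) = 2 - (X - 12) = 2 - (-12 + X) = 2 + (12 - X) = 14 - X)
sqrt(h + (83/(-105) - 104/W(U, 10))) = sqrt(-93 + (83/(-105) - 104/(14 - 1*50))) = sqrt(-93 + (83*(-1/105) - 104/(14 - 50))) = sqrt(-93 + (-83/105 - 104/(-36))) = sqrt(-93 + (-83/105 - 104*(-1/36))) = sqrt(-93 + (-83/105 + 26/9)) = sqrt(-93 + 661/315) = sqrt(-28634/315) = I*sqrt(1002190)/105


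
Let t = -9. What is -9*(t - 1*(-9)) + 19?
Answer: 19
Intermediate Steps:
-9*(t - 1*(-9)) + 19 = -9*(-9 - 1*(-9)) + 19 = -9*(-9 + 9) + 19 = -9*0 + 19 = 0 + 19 = 19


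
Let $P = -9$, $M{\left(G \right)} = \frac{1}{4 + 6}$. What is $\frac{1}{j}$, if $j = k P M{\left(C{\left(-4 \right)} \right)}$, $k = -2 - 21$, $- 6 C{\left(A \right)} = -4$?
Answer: $\frac{10}{207} \approx 0.048309$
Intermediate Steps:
$C{\left(A \right)} = \frac{2}{3}$ ($C{\left(A \right)} = \left(- \frac{1}{6}\right) \left(-4\right) = \frac{2}{3}$)
$k = -23$
$M{\left(G \right)} = \frac{1}{10}$
$j = \frac{207}{10}$ ($j = \left(-23\right) \left(-9\right) \frac{1}{10} = 207 \cdot \frac{1}{10} = \frac{207}{10} \approx 20.7$)
$\frac{1}{j} = \frac{1}{\frac{207}{10}} = \frac{10}{207}$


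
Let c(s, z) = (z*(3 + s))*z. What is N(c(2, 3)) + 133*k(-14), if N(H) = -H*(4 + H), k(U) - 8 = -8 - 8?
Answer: -3269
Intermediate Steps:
k(U) = -8 (k(U) = 8 + (-8 - 8) = 8 - 16 = -8)
c(s, z) = z²*(3 + s)
N(H) = -H*(4 + H)
N(c(2, 3)) + 133*k(-14) = -3²*(3 + 2)*(4 + 3²*(3 + 2)) + 133*(-8) = -9*5*(4 + 9*5) - 1064 = -1*45*(4 + 45) - 1064 = -1*45*49 - 1064 = -2205 - 1064 = -3269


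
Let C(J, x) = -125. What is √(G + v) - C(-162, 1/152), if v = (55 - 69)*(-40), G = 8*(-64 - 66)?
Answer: 125 + 4*I*√30 ≈ 125.0 + 21.909*I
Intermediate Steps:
G = -1040 (G = 8*(-130) = -1040)
v = 560 (v = -14*(-40) = 560)
√(G + v) - C(-162, 1/152) = √(-1040 + 560) - 1*(-125) = √(-480) + 125 = 4*I*√30 + 125 = 125 + 4*I*√30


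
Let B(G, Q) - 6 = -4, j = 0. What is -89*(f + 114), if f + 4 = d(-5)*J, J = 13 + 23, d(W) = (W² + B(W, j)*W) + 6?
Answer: -77074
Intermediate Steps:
B(G, Q) = 2 (B(G, Q) = 6 - 4 = 2)
d(W) = 6 + W² + 2*W (d(W) = (W² + 2*W) + 6 = 6 + W² + 2*W)
J = 36
f = 752 (f = -4 + (6 + (-5)² + 2*(-5))*36 = -4 + (6 + 25 - 10)*36 = -4 + 21*36 = -4 + 756 = 752)
-89*(f + 114) = -89*(752 + 114) = -89*866 = -77074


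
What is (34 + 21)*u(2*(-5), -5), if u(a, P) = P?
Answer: -275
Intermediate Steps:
(34 + 21)*u(2*(-5), -5) = (34 + 21)*(-5) = 55*(-5) = -275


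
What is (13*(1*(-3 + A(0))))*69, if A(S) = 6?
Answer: 2691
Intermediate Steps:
(13*(1*(-3 + A(0))))*69 = (13*(1*(-3 + 6)))*69 = (13*(1*3))*69 = (13*3)*69 = 39*69 = 2691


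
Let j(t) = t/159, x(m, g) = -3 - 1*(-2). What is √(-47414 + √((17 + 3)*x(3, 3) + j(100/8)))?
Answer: √(-4794693336 + 318*I*√2014530)/318 ≈ 0.010249 + 217.75*I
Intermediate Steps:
x(m, g) = -1 (x(m, g) = -3 + 2 = -1)
j(t) = t/159 (j(t) = t*(1/159) = t/159)
√(-47414 + √((17 + 3)*x(3, 3) + j(100/8))) = √(-47414 + √((17 + 3)*(-1) + (100/8)/159)) = √(-47414 + √(20*(-1) + (100*(⅛))/159)) = √(-47414 + √(-20 + (1/159)*(25/2))) = √(-47414 + √(-20 + 25/318)) = √(-47414 + √(-6335/318)) = √(-47414 + I*√2014530/318)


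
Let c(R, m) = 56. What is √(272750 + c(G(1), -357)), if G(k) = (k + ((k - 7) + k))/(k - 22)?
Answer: √272806 ≈ 522.31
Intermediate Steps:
G(k) = (-7 + 3*k)/(-22 + k) (G(k) = (k + ((-7 + k) + k))/(-22 + k) = (k + (-7 + 2*k))/(-22 + k) = (-7 + 3*k)/(-22 + k))
√(272750 + c(G(1), -357)) = √(272750 + 56) = √272806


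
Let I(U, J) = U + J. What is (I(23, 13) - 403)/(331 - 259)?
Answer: -367/72 ≈ -5.0972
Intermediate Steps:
I(U, J) = J + U
(I(23, 13) - 403)/(331 - 259) = ((13 + 23) - 403)/(331 - 259) = (36 - 403)/72 = (1/72)*(-367) = -367/72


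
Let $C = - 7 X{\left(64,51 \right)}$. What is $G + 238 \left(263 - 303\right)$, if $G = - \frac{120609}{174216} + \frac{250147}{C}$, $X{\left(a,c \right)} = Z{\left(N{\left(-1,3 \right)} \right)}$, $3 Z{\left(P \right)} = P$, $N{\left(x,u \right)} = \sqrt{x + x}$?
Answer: $- \frac{552885643}{58072} + \frac{750441 i \sqrt{2}}{14} \approx -9520.7 + 75806.0 i$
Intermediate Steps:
$N{\left(x,u \right)} = \sqrt{2} \sqrt{x}$ ($N{\left(x,u \right)} = \sqrt{2 x} = \sqrt{2} \sqrt{x}$)
$Z{\left(P \right)} = \frac{P}{3}$
$X{\left(a,c \right)} = \frac{i \sqrt{2}}{3}$ ($X{\left(a,c \right)} = \frac{\sqrt{2} \sqrt{-1}}{3} = \frac{\sqrt{2} i}{3} = \frac{i \sqrt{2}}{3}$)
$C = - \frac{7 i \sqrt{2}}{3}$ ($C = - 7 \frac{i \sqrt{2}}{3} = - \frac{7 i \sqrt{2}}{3} \approx - 3.2998 i$)
$G = - \frac{40203}{58072} + \frac{750441 i \sqrt{2}}{14}$ ($G = - \frac{120609}{174216} + \frac{250147}{\left(- \frac{7}{3}\right) i \sqrt{2}} = \left(-120609\right) \frac{1}{174216} + 250147 \frac{3 i \sqrt{2}}{14} = - \frac{40203}{58072} + \frac{750441 i \sqrt{2}}{14} \approx -0.6923 + 75806.0 i$)
$G + 238 \left(263 - 303\right) = \left(- \frac{40203}{58072} + \frac{750441 i \sqrt{2}}{14}\right) + 238 \left(263 - 303\right) = \left(- \frac{40203}{58072} + \frac{750441 i \sqrt{2}}{14}\right) + 238 \left(-40\right) = \left(- \frac{40203}{58072} + \frac{750441 i \sqrt{2}}{14}\right) - 9520 = - \frac{552885643}{58072} + \frac{750441 i \sqrt{2}}{14}$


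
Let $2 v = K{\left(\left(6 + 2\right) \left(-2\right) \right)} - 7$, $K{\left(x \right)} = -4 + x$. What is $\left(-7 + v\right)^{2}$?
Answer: $\frac{1681}{4} \approx 420.25$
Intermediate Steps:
$v = - \frac{27}{2}$ ($v = \frac{\left(-4 + \left(6 + 2\right) \left(-2\right)\right) - 7}{2} = \frac{\left(-4 + 8 \left(-2\right)\right) - 7}{2} = \frac{\left(-4 - 16\right) - 7}{2} = \frac{-20 - 7}{2} = \frac{1}{2} \left(-27\right) = - \frac{27}{2} \approx -13.5$)
$\left(-7 + v\right)^{2} = \left(-7 - \frac{27}{2}\right)^{2} = \left(- \frac{41}{2}\right)^{2} = \frac{1681}{4}$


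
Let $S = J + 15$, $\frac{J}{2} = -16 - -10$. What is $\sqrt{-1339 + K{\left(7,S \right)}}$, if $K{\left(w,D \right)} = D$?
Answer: $2 i \sqrt{334} \approx 36.551 i$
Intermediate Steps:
$J = -12$ ($J = 2 \left(-16 - -10\right) = 2 \left(-16 + 10\right) = 2 \left(-6\right) = -12$)
$S = 3$ ($S = -12 + 15 = 3$)
$\sqrt{-1339 + K{\left(7,S \right)}} = \sqrt{-1339 + 3} = \sqrt{-1336} = 2 i \sqrt{334}$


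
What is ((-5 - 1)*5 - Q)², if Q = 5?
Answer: 1225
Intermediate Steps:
((-5 - 1)*5 - Q)² = ((-5 - 1)*5 - 1*5)² = (-6*5 - 5)² = (-30 - 5)² = (-35)² = 1225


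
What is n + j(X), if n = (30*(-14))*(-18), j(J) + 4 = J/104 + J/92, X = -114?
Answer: 9034183/1196 ≈ 7553.7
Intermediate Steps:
j(J) = -4 + 49*J/2392 (j(J) = -4 + (J/104 + J/92) = -4 + 49*J/2392)
n = 7560 (n = -420*(-18) = 7560)
n + j(X) = 7560 + (-4 + (49/2392)*(-114)) = 7560 + (-4 - 2793/1196) = 7560 - 7577/1196 = 9034183/1196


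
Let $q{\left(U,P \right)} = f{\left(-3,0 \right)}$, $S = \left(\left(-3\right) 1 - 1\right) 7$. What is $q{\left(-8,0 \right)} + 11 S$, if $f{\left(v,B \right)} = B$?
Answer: $-308$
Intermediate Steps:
$S = -28$ ($S = \left(-3 - 1\right) 7 = \left(-4\right) 7 = -28$)
$q{\left(U,P \right)} = 0$
$q{\left(-8,0 \right)} + 11 S = 0 + 11 \left(-28\right) = 0 - 308 = -308$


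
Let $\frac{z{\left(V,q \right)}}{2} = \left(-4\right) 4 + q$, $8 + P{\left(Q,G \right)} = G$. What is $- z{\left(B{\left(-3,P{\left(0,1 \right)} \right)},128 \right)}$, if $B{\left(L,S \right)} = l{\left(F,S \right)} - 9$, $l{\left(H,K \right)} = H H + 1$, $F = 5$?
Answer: $-224$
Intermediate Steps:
$P{\left(Q,G \right)} = -8 + G$
$l{\left(H,K \right)} = 1 + H^{2}$ ($l{\left(H,K \right)} = H^{2} + 1 = 1 + H^{2}$)
$B{\left(L,S \right)} = 17$ ($B{\left(L,S \right)} = \left(1 + 5^{2}\right) - 9 = \left(1 + 25\right) - 9 = 26 - 9 = 17$)
$z{\left(V,q \right)} = -32 + 2 q$ ($z{\left(V,q \right)} = 2 \left(\left(-4\right) 4 + q\right) = 2 \left(-16 + q\right) = -32 + 2 q$)
$- z{\left(B{\left(-3,P{\left(0,1 \right)} \right)},128 \right)} = - (-32 + 2 \cdot 128) = - (-32 + 256) = \left(-1\right) 224 = -224$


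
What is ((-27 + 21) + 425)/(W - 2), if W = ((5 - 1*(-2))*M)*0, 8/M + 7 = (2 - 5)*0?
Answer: -419/2 ≈ -209.50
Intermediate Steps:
M = -8/7 (M = 8/(-7 + (2 - 5)*0) = 8/(-7 - 3*0) = 8/(-7 + 0) = 8/(-7) = 8*(-⅐) = -8/7 ≈ -1.1429)
W = 0 (W = ((5 - 1*(-2))*(-8/7))*0 = ((5 + 2)*(-8/7))*0 = (7*(-8/7))*0 = -8*0 = 0)
((-27 + 21) + 425)/(W - 2) = ((-27 + 21) + 425)/(0 - 2) = (-6 + 425)/(-2) = 419*(-½) = -419/2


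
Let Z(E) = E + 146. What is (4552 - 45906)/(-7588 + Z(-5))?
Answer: 41354/7447 ≈ 5.5531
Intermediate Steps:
Z(E) = 146 + E
(4552 - 45906)/(-7588 + Z(-5)) = (4552 - 45906)/(-7588 + (146 - 5)) = -41354/(-7588 + 141) = -41354/(-7447) = -41354*(-1/7447) = 41354/7447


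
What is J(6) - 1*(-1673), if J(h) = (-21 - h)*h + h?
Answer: 1517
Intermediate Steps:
J(h) = h + h*(-21 - h) (J(h) = h*(-21 - h) + h = h + h*(-21 - h))
J(6) - 1*(-1673) = -1*6*(20 + 6) - 1*(-1673) = -1*6*26 + 1673 = -156 + 1673 = 1517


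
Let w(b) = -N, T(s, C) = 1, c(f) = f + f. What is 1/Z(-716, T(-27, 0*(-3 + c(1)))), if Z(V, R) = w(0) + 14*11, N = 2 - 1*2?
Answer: 1/154 ≈ 0.0064935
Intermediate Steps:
N = 0 (N = 2 - 2 = 0)
c(f) = 2*f
w(b) = 0 (w(b) = -1*0 = 0)
Z(V, R) = 154 (Z(V, R) = 0 + 14*11 = 0 + 154 = 154)
1/Z(-716, T(-27, 0*(-3 + c(1)))) = 1/154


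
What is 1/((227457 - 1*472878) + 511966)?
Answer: 1/266545 ≈ 3.7517e-6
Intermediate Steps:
1/((227457 - 1*472878) + 511966) = 1/((227457 - 472878) + 511966) = 1/(-245421 + 511966) = 1/266545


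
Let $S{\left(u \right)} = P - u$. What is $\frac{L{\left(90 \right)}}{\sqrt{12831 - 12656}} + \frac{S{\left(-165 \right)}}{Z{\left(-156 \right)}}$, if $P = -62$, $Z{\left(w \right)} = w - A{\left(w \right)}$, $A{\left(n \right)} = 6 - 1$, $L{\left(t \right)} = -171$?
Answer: $- \frac{103}{161} - \frac{171 \sqrt{7}}{35} \approx -13.566$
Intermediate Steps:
$A{\left(n \right)} = 5$
$Z{\left(w \right)} = -5 + w$ ($Z{\left(w \right)} = w - 5 = -5 + w$)
$S{\left(u \right)} = -62 - u$
$\frac{L{\left(90 \right)}}{\sqrt{12831 - 12656}} + \frac{S{\left(-165 \right)}}{Z{\left(-156 \right)}} = - \frac{171}{\sqrt{12831 - 12656}} + \frac{-62 - -165}{-5 - 156} = - \frac{171}{\sqrt{175}} + \frac{-62 + 165}{-161} = - \frac{171}{5 \sqrt{7}} + 103 \left(- \frac{1}{161}\right) = - 171 \frac{\sqrt{7}}{35} - \frac{103}{161} = - \frac{171 \sqrt{7}}{35} - \frac{103}{161} = - \frac{103}{161} - \frac{171 \sqrt{7}}{35}$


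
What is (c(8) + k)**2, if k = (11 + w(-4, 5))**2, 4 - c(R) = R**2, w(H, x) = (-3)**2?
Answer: 115600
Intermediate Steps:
w(H, x) = 9
c(R) = 4 - R**2
k = 400 (k = (11 + 9)**2 = 20**2 = 400)
(c(8) + k)**2 = ((4 - 1*8**2) + 400)**2 = ((4 - 1*64) + 400)**2 = ((4 - 64) + 400)**2 = (-60 + 400)**2 = 340**2 = 115600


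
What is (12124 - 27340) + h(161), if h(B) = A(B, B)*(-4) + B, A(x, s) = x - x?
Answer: -15055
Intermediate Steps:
A(x, s) = 0
h(B) = B (h(B) = 0*(-4) + B = 0 + B = B)
(12124 - 27340) + h(161) = (12124 - 27340) + 161 = -15216 + 161 = -15055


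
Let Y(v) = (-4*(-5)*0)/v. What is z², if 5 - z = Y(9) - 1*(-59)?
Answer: 2916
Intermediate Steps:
Y(v) = 0 (Y(v) = (20*0)/v = 0/v = 0)
z = -54 (z = 5 - (0 - 1*(-59)) = 5 - (0 + 59) = 5 - 1*59 = 5 - 59 = -54)
z² = (-54)² = 2916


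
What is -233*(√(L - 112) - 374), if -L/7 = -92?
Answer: 87142 - 466*√133 ≈ 81768.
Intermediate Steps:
L = 644 (L = -7*(-92) = 644)
-233*(√(L - 112) - 374) = -233*(√(644 - 112) - 374) = -233*(√532 - 374) = -233*(2*√133 - 374) = -233*(-374 + 2*√133) = 87142 - 466*√133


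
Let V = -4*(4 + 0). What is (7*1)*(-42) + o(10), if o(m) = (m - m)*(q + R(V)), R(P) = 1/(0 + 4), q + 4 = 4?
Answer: -294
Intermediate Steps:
V = -16 (V = -4*4 = -16)
q = 0 (q = -4 + 4 = 0)
R(P) = ¼ (R(P) = 1/4 = ¼)
o(m) = 0 (o(m) = (m - m)*(0 + ¼) = 0*(¼) = 0)
(7*1)*(-42) + o(10) = (7*1)*(-42) + 0 = 7*(-42) + 0 = -294 + 0 = -294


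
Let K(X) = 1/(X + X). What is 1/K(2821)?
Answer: 5642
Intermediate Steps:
K(X) = 1/(2*X)
1/K(2821) = 1/((½)/2821) = 1/((½)*(1/2821)) = 1/(1/5642) = 5642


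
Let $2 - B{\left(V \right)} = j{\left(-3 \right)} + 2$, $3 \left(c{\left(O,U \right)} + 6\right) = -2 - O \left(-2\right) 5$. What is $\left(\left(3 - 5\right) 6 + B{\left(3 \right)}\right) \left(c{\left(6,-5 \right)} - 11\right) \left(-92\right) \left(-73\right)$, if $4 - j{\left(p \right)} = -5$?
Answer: $-329084$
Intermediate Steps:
$c{\left(O,U \right)} = - \frac{20}{3} + \frac{10 O}{3}$ ($c{\left(O,U \right)} = -6 + \frac{-2 - O \left(-2\right) 5}{3} = -6 + \frac{-2 - - 2 O 5}{3} = -6 + \frac{-2 - - 10 O}{3} = -6 + \frac{-2 + 10 O}{3} = -6 + \left(- \frac{2}{3} + \frac{10 O}{3}\right) = - \frac{20}{3} + \frac{10 O}{3}$)
$j{\left(p \right)} = 9$ ($j{\left(p \right)} = 4 - -5 = 4 + 5 = 9$)
$B{\left(V \right)} = -9$ ($B{\left(V \right)} = 2 - \left(9 + 2\right) = 2 - 11 = -9$)
$\left(\left(3 - 5\right) 6 + B{\left(3 \right)}\right) \left(c{\left(6,-5 \right)} - 11\right) \left(-92\right) \left(-73\right) = \left(\left(3 - 5\right) 6 - 9\right) \left(\left(- \frac{20}{3} + \frac{10}{3} \cdot 6\right) - 11\right) \left(-92\right) \left(-73\right) = \left(\left(-2\right) 6 - 9\right) \left(\left(- \frac{20}{3} + 20\right) - 11\right) \left(-92\right) \left(-73\right) = \left(-12 - 9\right) \left(\frac{40}{3} - 11\right) \left(-92\right) \left(-73\right) = \left(-21\right) \frac{7}{3} \left(-92\right) \left(-73\right) = \left(-49\right) \left(-92\right) \left(-73\right) = 4508 \left(-73\right) = -329084$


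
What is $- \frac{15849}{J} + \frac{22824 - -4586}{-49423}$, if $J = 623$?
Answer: $- \frac{800381557}{30790529} \approx -25.994$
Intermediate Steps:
$- \frac{15849}{J} + \frac{22824 - -4586}{-49423} = - \frac{15849}{623} + \frac{22824 - -4586}{-49423} = \left(-15849\right) \frac{1}{623} + \left(22824 + 4586\right) \left(- \frac{1}{49423}\right) = - \frac{15849}{623} + 27410 \left(- \frac{1}{49423}\right) = - \frac{15849}{623} - \frac{27410}{49423} = - \frac{800381557}{30790529}$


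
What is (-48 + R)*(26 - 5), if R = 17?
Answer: -651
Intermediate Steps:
(-48 + R)*(26 - 5) = (-48 + 17)*(26 - 5) = -31*21 = -651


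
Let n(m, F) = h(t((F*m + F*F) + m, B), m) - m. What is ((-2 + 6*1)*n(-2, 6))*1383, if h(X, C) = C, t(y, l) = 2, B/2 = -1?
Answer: 0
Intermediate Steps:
B = -2 (B = 2*(-1) = -2)
n(m, F) = 0 (n(m, F) = m - m = 0)
((-2 + 6*1)*n(-2, 6))*1383 = ((-2 + 6*1)*0)*1383 = ((-2 + 6)*0)*1383 = (4*0)*1383 = 0*1383 = 0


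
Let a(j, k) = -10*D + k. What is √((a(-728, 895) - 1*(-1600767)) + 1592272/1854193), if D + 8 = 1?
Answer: 18*√140465470698141/168563 ≈ 1265.6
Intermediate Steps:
D = -7 (D = -8 + 1 = -7)
a(j, k) = 70 + k (a(j, k) = -10*(-7) + k = 70 + k)
√((a(-728, 895) - 1*(-1600767)) + 1592272/1854193) = √(((70 + 895) - 1*(-1600767)) + 1592272/1854193) = √((965 + 1600767) + 1592272*(1/1854193)) = √(1601732 + 144752/168563) = √(269992895868/168563) = 18*√140465470698141/168563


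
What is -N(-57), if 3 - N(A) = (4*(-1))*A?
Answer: 225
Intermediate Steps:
N(A) = 3 + 4*A (N(A) = 3 - 4*(-1)*A = 3 - (-4)*A = 3 + 4*A)
-N(-57) = -(3 + 4*(-57)) = -(3 - 228) = -1*(-225) = 225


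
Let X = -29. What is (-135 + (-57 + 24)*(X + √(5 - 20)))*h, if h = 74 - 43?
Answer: 25482 - 1023*I*√15 ≈ 25482.0 - 3962.1*I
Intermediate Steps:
h = 31
(-135 + (-57 + 24)*(X + √(5 - 20)))*h = (-135 + (-57 + 24)*(-29 + √(5 - 20)))*31 = (-135 - 33*(-29 + √(-15)))*31 = (-135 - 33*(-29 + I*√15))*31 = (-135 + (957 - 33*I*√15))*31 = (822 - 33*I*√15)*31 = 25482 - 1023*I*√15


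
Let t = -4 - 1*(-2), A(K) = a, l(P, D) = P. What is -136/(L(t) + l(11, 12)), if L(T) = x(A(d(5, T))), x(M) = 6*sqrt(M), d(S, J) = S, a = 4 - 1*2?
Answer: -1496/49 + 816*sqrt(2)/49 ≈ -6.9796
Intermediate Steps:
a = 2 (a = 4 - 2 = 2)
A(K) = 2
t = -2 (t = -4 + 2 = -2)
L(T) = 6*sqrt(2)
-136/(L(t) + l(11, 12)) = -136/(6*sqrt(2) + 11) = -136/(11 + 6*sqrt(2))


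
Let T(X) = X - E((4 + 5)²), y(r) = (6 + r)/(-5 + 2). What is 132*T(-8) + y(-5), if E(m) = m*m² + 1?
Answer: -210454201/3 ≈ -7.0151e+7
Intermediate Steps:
y(r) = -2 - r/3 (y(r) = (6 + r)/(-3) = (6 + r)*(-⅓) = -2 - r/3)
E(m) = 1 + m³ (E(m) = m³ + 1 = 1 + m³)
T(X) = -531442 + X (T(X) = X - (1 + ((4 + 5)²)³) = X - (1 + (9²)³) = X - (1 + 81³) = X - (1 + 531441) = X - 1*531442 = X - 531442 = -531442 + X)
132*T(-8) + y(-5) = 132*(-531442 - 8) + (-2 - ⅓*(-5)) = 132*(-531450) + (-2 + 5/3) = -70151400 - ⅓ = -210454201/3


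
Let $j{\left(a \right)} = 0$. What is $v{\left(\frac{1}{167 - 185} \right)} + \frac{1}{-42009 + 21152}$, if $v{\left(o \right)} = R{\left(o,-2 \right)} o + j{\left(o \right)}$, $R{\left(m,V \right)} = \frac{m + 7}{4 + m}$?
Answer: $- \frac{2608403}{26655246} \approx -0.097857$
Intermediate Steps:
$R{\left(m,V \right)} = \frac{7 + m}{4 + m}$
$v{\left(o \right)} = \frac{o \left(7 + o\right)}{4 + o}$ ($v{\left(o \right)} = \frac{7 + o}{4 + o} o + 0 = \frac{o \left(7 + o\right)}{4 + o} + 0 = \frac{o \left(7 + o\right)}{4 + o}$)
$v{\left(\frac{1}{167 - 185} \right)} + \frac{1}{-42009 + 21152} = \frac{7 + \frac{1}{167 - 185}}{\left(167 - 185\right) \left(4 + \frac{1}{167 - 185}\right)} + \frac{1}{-42009 + 21152} = \frac{7 + \frac{1}{-18}}{\left(-18\right) \left(4 + \frac{1}{-18}\right)} + \frac{1}{-20857} = - \frac{7 - \frac{1}{18}}{18 \left(4 - \frac{1}{18}\right)} - \frac{1}{20857} = \left(- \frac{1}{18}\right) \frac{1}{\frac{71}{18}} \cdot \frac{125}{18} - \frac{1}{20857} = \left(- \frac{1}{18}\right) \frac{18}{71} \cdot \frac{125}{18} - \frac{1}{20857} = - \frac{125}{1278} - \frac{1}{20857} = - \frac{2608403}{26655246}$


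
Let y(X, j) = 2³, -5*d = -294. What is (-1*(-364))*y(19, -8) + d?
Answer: 14854/5 ≈ 2970.8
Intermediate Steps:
d = 294/5 (d = -⅕*(-294) = 294/5 ≈ 58.800)
y(X, j) = 8
(-1*(-364))*y(19, -8) + d = -1*(-364)*8 + 294/5 = 364*8 + 294/5 = 2912 + 294/5 = 14854/5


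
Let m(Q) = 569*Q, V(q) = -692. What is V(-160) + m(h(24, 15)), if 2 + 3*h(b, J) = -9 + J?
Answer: 200/3 ≈ 66.667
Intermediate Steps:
h(b, J) = -11/3 + J/3 (h(b, J) = -⅔ + (-9 + J)/3 = -⅔ + (-3 + J/3) = -11/3 + J/3)
V(-160) + m(h(24, 15)) = -692 + 569*(-11/3 + (⅓)*15) = -692 + 569*(-11/3 + 5) = -692 + 569*(4/3) = -692 + 2276/3 = 200/3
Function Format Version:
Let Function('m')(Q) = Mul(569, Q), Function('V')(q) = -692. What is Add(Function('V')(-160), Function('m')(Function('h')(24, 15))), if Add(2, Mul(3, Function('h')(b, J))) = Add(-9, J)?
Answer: Rational(200, 3) ≈ 66.667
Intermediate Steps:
Function('h')(b, J) = Add(Rational(-11, 3), Mul(Rational(1, 3), J)) (Function('h')(b, J) = Add(Rational(-2, 3), Mul(Rational(1, 3), Add(-9, J))) = Add(Rational(-2, 3), Add(-3, Mul(Rational(1, 3), J))) = Add(Rational(-11, 3), Mul(Rational(1, 3), J)))
Add(Function('V')(-160), Function('m')(Function('h')(24, 15))) = Add(-692, Mul(569, Add(Rational(-11, 3), Mul(Rational(1, 3), 15)))) = Add(-692, Mul(569, Add(Rational(-11, 3), 5))) = Add(-692, Mul(569, Rational(4, 3))) = Add(-692, Rational(2276, 3)) = Rational(200, 3)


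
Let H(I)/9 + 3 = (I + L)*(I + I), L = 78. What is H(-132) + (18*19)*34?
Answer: 139905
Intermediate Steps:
H(I) = -27 + 18*I*(78 + I) (H(I) = -27 + 9*((I + 78)*(I + I)) = -27 + 9*((78 + I)*(2*I)) = -27 + 9*(2*I*(78 + I)) = -27 + 18*I*(78 + I))
H(-132) + (18*19)*34 = (-27 + 18*(-132)² + 1404*(-132)) + (18*19)*34 = (-27 + 18*17424 - 185328) + 342*34 = (-27 + 313632 - 185328) + 11628 = 128277 + 11628 = 139905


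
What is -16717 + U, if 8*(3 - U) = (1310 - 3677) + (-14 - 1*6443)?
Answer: -15611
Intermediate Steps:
U = 1106 (U = 3 - ((1310 - 3677) + (-14 - 1*6443))/8 = 3 - (-2367 + (-14 - 6443))/8 = 3 - (-2367 - 6457)/8 = 3 - 1/8*(-8824) = 3 + 1103 = 1106)
-16717 + U = -16717 + 1106 = -15611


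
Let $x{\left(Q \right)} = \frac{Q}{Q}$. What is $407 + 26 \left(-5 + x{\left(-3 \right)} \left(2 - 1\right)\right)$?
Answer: $303$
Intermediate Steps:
$x{\left(Q \right)} = 1$
$407 + 26 \left(-5 + x{\left(-3 \right)} \left(2 - 1\right)\right) = 407 + 26 \left(-5 + 1 \left(2 - 1\right)\right) = 407 + 26 \left(-5 + 1 \cdot 1\right) = 407 + 26 \left(-5 + 1\right) = 407 + 26 \left(-4\right) = 407 - 104 = 303$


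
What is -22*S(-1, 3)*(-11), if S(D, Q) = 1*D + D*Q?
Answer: -968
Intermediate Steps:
S(D, Q) = D + D*Q
-22*S(-1, 3)*(-11) = -(-22)*(1 + 3)*(-11) = -(-22)*4*(-11) = -22*(-4)*(-11) = 88*(-11) = -968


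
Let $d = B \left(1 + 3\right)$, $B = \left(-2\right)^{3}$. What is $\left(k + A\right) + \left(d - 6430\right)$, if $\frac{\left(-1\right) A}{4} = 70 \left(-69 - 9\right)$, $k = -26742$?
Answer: $-11364$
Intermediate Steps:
$A = 21840$ ($A = - 4 \cdot 70 \left(-69 - 9\right) = - 4 \cdot 70 \left(-78\right) = \left(-4\right) \left(-5460\right) = 21840$)
$B = -8$
$d = -32$ ($d = - 8 \left(1 + 3\right) = \left(-8\right) 4 = -32$)
$\left(k + A\right) + \left(d - 6430\right) = \left(-26742 + 21840\right) - 6462 = -4902 - 6462 = -11364$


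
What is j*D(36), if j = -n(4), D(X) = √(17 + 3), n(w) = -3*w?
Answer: 24*√5 ≈ 53.666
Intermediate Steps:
D(X) = 2*√5 (D(X) = √20 = 2*√5)
j = 12 (j = -(-3)*4 = -1*(-12) = 12)
j*D(36) = 12*(2*√5) = 24*√5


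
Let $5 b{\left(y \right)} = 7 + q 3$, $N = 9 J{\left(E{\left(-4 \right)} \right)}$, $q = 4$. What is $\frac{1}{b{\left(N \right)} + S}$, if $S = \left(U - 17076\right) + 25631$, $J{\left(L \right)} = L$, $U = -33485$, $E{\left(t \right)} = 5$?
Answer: $- \frac{5}{124631} \approx -4.0118 \cdot 10^{-5}$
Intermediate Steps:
$N = 45$ ($N = 9 \cdot 5 = 45$)
$b{\left(y \right)} = \frac{19}{5}$ ($b{\left(y \right)} = \frac{7 + 4 \cdot 3}{5} = \frac{7 + 12}{5} = \frac{1}{5} \cdot 19 = \frac{19}{5}$)
$S = -24930$ ($S = \left(-33485 - 17076\right) + 25631 = -50561 + 25631 = -24930$)
$\frac{1}{b{\left(N \right)} + S} = \frac{1}{\frac{19}{5} - 24930} = \frac{1}{- \frac{124631}{5}} = - \frac{5}{124631}$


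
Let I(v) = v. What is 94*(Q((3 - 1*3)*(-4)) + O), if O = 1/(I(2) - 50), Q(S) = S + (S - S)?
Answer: -47/24 ≈ -1.9583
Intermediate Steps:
Q(S) = S (Q(S) = S + 0 = S)
O = -1/48 (O = 1/(2 - 50) = 1/(-48) = -1/48 ≈ -0.020833)
94*(Q((3 - 1*3)*(-4)) + O) = 94*((3 - 1*3)*(-4) - 1/48) = 94*((3 - 3)*(-4) - 1/48) = 94*(0*(-4) - 1/48) = 94*(0 - 1/48) = 94*(-1/48) = -47/24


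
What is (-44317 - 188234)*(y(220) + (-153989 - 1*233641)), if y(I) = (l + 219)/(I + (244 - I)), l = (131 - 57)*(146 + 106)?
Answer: 21990686028003/244 ≈ 9.0126e+10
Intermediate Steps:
l = 18648 (l = 74*252 = 18648)
y(I) = 18867/244 (y(I) = (18648 + 219)/(I + (244 - I)) = 18867/244)
(-44317 - 188234)*(y(220) + (-153989 - 1*233641)) = (-44317 - 188234)*(18867/244 + (-153989 - 1*233641)) = -232551*(18867/244 + (-153989 - 233641)) = -232551*(18867/244 - 387630) = -232551*(-94562853/244) = 21990686028003/244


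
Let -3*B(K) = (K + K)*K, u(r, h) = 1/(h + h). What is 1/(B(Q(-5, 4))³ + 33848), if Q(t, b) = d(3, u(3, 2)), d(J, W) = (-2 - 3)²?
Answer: -27/1952211104 ≈ -1.3830e-8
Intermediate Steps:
u(r, h) = 1/(2*h)
d(J, W) = 25 (d(J, W) = (-5)² = 25)
Q(t, b) = 25
B(K) = -2*K²/3 (B(K) = -(K + K)*K/3 = -2*K*K/3 = -2*K²/3)
1/(B(Q(-5, 4))³ + 33848) = 1/((-⅔*25²)³ + 33848) = 1/((-⅔*625)³ + 33848) = 1/((-1250/3)³ + 33848) = 1/(-1953125000/27 + 33848) = 1/(-1952211104/27) = -27/1952211104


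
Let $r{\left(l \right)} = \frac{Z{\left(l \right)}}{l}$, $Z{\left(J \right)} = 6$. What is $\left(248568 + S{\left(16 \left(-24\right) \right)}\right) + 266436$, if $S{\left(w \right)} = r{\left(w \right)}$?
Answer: $\frac{32960255}{64} \approx 5.15 \cdot 10^{5}$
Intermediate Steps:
$r{\left(l \right)} = \frac{6}{l}$
$S{\left(w \right)} = \frac{6}{w}$
$\left(248568 + S{\left(16 \left(-24\right) \right)}\right) + 266436 = \left(248568 + \frac{6}{16 \left(-24\right)}\right) + 266436 = \left(248568 + \frac{6}{-384}\right) + 266436 = \left(248568 + 6 \left(- \frac{1}{384}\right)\right) + 266436 = \left(248568 - \frac{1}{64}\right) + 266436 = \frac{15908351}{64} + 266436 = \frac{32960255}{64}$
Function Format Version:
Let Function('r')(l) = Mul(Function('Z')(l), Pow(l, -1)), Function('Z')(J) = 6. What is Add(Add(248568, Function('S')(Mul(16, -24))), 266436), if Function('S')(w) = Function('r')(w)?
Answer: Rational(32960255, 64) ≈ 5.1500e+5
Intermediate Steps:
Function('r')(l) = Mul(6, Pow(l, -1))
Function('S')(w) = Mul(6, Pow(w, -1))
Add(Add(248568, Function('S')(Mul(16, -24))), 266436) = Add(Add(248568, Mul(6, Pow(Mul(16, -24), -1))), 266436) = Add(Add(248568, Mul(6, Pow(-384, -1))), 266436) = Add(Add(248568, Mul(6, Rational(-1, 384))), 266436) = Add(Add(248568, Rational(-1, 64)), 266436) = Add(Rational(15908351, 64), 266436) = Rational(32960255, 64)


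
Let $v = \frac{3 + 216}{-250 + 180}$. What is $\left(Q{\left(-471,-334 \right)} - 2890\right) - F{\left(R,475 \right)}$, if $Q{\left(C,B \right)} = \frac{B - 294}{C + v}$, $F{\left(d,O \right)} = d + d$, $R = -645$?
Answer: $- \frac{53058440}{33189} \approx -1598.7$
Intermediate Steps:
$F{\left(d,O \right)} = 2 d$
$v = - \frac{219}{70}$ ($v = \frac{219}{-70} = 219 \left(- \frac{1}{70}\right) = - \frac{219}{70} \approx -3.1286$)
$Q{\left(C,B \right)} = \frac{-294 + B}{- \frac{219}{70} + C}$ ($Q{\left(C,B \right)} = \frac{B - 294}{C - \frac{219}{70}} = \frac{-294 + B}{- \frac{219}{70} + C}$)
$\left(Q{\left(-471,-334 \right)} - 2890\right) - F{\left(R,475 \right)} = \left(\frac{70 \left(-294 - 334\right)}{-219 + 70 \left(-471\right)} - 2890\right) - 2 \left(-645\right) = \left(70 \frac{1}{-219 - 32970} \left(-628\right) - 2890\right) - -1290 = \left(70 \frac{1}{-33189} \left(-628\right) - 2890\right) + 1290 = \left(70 \left(- \frac{1}{33189}\right) \left(-628\right) - 2890\right) + 1290 = \left(\frac{43960}{33189} - 2890\right) + 1290 = - \frac{95872250}{33189} + 1290 = - \frac{53058440}{33189}$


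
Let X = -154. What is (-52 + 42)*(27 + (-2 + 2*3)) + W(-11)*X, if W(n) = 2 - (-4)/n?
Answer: -562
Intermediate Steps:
W(n) = 2 + 4/n
(-52 + 42)*(27 + (-2 + 2*3)) + W(-11)*X = (-52 + 42)*(27 + (-2 + 2*3)) + (2 + 4/(-11))*(-154) = -10*(27 + (-2 + 6)) + (2 + 4*(-1/11))*(-154) = -10*(27 + 4) + (2 - 4/11)*(-154) = -10*31 + (18/11)*(-154) = -310 - 252 = -562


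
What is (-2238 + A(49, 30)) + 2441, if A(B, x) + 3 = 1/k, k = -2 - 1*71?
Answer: 14599/73 ≈ 199.99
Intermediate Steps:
k = -73 (k = -2 - 71 = -73)
A(B, x) = -220/73 (A(B, x) = -3 + 1/(-73) = -3 - 1/73 = -220/73)
(-2238 + A(49, 30)) + 2441 = (-2238 - 220/73) + 2441 = -163594/73 + 2441 = 14599/73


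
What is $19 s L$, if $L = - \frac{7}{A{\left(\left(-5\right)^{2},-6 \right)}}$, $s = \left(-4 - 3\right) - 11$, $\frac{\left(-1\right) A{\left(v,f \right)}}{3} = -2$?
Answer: $399$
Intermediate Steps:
$A{\left(v,f \right)} = 6$ ($A{\left(v,f \right)} = \left(-3\right) \left(-2\right) = 6$)
$s = -18$ ($s = -7 - 11 = -18$)
$L = - \frac{7}{6} \approx -1.1667$
$19 s L = 19 \left(-18\right) \left(- \frac{7}{6}\right) = \left(-342\right) \left(- \frac{7}{6}\right) = 399$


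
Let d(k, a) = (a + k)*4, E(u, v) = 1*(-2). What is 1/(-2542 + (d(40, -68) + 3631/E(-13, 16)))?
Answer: -2/8939 ≈ -0.00022374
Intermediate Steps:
E(u, v) = -2
d(k, a) = 4*a + 4*k
1/(-2542 + (d(40, -68) + 3631/E(-13, 16))) = 1/(-2542 + ((4*(-68) + 4*40) + 3631/(-2))) = 1/(-2542 + ((-272 + 160) + 3631*(-1/2))) = 1/(-2542 + (-112 - 3631/2)) = 1/(-2542 - 3855/2) = 1/(-8939/2) = -2/8939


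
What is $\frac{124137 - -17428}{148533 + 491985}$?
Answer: $\frac{141565}{640518} \approx 0.22102$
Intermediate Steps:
$\frac{124137 - -17428}{148533 + 491985} = \frac{124137 + 17428}{640518} = 141565 \cdot \frac{1}{640518} = \frac{141565}{640518}$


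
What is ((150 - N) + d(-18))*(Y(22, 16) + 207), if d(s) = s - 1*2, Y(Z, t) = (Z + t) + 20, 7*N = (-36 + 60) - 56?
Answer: 249630/7 ≈ 35661.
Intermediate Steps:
N = -32/7 (N = ((-36 + 60) - 56)/7 = (24 - 56)/7 = (1/7)*(-32) = -32/7 ≈ -4.5714)
Y(Z, t) = 20 + Z + t
d(s) = -2 + s (d(s) = s - 2 = -2 + s)
((150 - N) + d(-18))*(Y(22, 16) + 207) = ((150 - 1*(-32/7)) + (-2 - 18))*((20 + 22 + 16) + 207) = ((150 + 32/7) - 20)*(58 + 207) = (1082/7 - 20)*265 = (942/7)*265 = 249630/7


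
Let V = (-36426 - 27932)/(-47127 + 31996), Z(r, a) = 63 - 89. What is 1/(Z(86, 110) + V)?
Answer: -15131/329048 ≈ -0.045984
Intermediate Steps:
Z(r, a) = -26
V = 64358/15131 (V = -64358/(-15131) = -64358*(-1/15131) = 64358/15131 ≈ 4.2534)
1/(Z(86, 110) + V) = 1/(-26 + 64358/15131) = 1/(-329048/15131) = -15131/329048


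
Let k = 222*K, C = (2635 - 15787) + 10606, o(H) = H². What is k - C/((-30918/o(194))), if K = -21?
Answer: -119980486/15459 ≈ -7761.2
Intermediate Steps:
C = -2546 (C = -13152 + 10606 = -2546)
k = -4662 (k = 222*(-21) = -4662)
k - C/((-30918/o(194))) = -4662 - (-2546)/((-30918/(194²))) = -4662 - (-2546)/((-30918/37636)) = -4662 - (-2546)/((-30918*1/37636)) = -4662 - (-2546)/(-15459/18818) = -4662 - (-2546)*(-18818)/15459 = -4662 - 1*47910628/15459 = -4662 - 47910628/15459 = -119980486/15459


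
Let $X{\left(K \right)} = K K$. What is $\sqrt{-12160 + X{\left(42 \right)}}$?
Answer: $2 i \sqrt{2599} \approx 101.96 i$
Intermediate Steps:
$X{\left(K \right)} = K^{2}$
$\sqrt{-12160 + X{\left(42 \right)}} = \sqrt{-12160 + 42^{2}} = \sqrt{-12160 + 1764} = \sqrt{-10396} = 2 i \sqrt{2599}$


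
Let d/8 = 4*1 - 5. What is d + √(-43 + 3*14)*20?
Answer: -8 + 20*I ≈ -8.0 + 20.0*I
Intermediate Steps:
d = -8 (d = 8*(4*1 - 5) = 8*(4 - 5) = 8*(-1) = -8)
d + √(-43 + 3*14)*20 = -8 + √(-43 + 3*14)*20 = -8 + √(-43 + 42)*20 = -8 + √(-1)*20 = -8 + I*20 = -8 + 20*I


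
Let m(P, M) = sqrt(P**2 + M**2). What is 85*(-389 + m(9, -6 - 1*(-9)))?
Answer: -33065 + 255*sqrt(10) ≈ -32259.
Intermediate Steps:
m(P, M) = sqrt(M**2 + P**2)
85*(-389 + m(9, -6 - 1*(-9))) = 85*(-389 + sqrt((-6 - 1*(-9))**2 + 9**2)) = 85*(-389 + sqrt((-6 + 9)**2 + 81)) = 85*(-389 + sqrt(3**2 + 81)) = 85*(-389 + sqrt(9 + 81)) = 85*(-389 + sqrt(90)) = 85*(-389 + 3*sqrt(10)) = -33065 + 255*sqrt(10)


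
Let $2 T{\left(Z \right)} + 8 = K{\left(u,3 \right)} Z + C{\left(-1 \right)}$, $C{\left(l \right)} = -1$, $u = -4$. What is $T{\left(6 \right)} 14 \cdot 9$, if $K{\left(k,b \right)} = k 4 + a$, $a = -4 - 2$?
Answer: $-8883$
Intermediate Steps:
$a = -6$
$K{\left(k,b \right)} = -6 + 4 k$ ($K{\left(k,b \right)} = k 4 - 6 = 4 k - 6 = -6 + 4 k$)
$T{\left(Z \right)} = - \frac{9}{2} - 11 Z$ ($T{\left(Z \right)} = -4 + \frac{\left(-6 + 4 \left(-4\right)\right) Z - 1}{2} = -4 + \frac{\left(-6 - 16\right) Z - 1}{2} = -4 + \frac{- 22 Z - 1}{2} = -4 + \frac{-1 - 22 Z}{2} = -4 - \left(\frac{1}{2} + 11 Z\right) = - \frac{9}{2} - 11 Z$)
$T{\left(6 \right)} 14 \cdot 9 = \left(- \frac{9}{2} - 66\right) 14 \cdot 9 = \left(- \frac{141}{2}\right) 14 \cdot 9 = \left(-987\right) 9 = -8883$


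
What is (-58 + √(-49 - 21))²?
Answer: (58 - I*√70)² ≈ 3294.0 - 970.53*I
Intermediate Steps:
(-58 + √(-49 - 21))² = (-58 + √(-70))² = (-58 + I*√70)²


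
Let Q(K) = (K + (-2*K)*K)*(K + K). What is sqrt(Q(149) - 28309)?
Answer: I*sqrt(13215703) ≈ 3635.3*I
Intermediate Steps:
Q(K) = 2*K*(K - 2*K**2) (Q(K) = (K - 2*K**2)*(2*K) = 2*K*(K - 2*K**2))
sqrt(Q(149) - 28309) = sqrt(149**2*(2 - 4*149) - 28309) = sqrt(22201*(2 - 596) - 28309) = sqrt(22201*(-594) - 28309) = sqrt(-13187394 - 28309) = sqrt(-13215703) = I*sqrt(13215703)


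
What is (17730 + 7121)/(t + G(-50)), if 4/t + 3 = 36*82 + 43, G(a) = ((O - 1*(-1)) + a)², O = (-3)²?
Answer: 18588548/1196801 ≈ 15.532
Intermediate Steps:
O = 9
G(a) = (10 + a)² (G(a) = ((9 - 1*(-1)) + a)² = ((9 + 1) + a)² = (10 + a)²)
t = 1/748 (t = 4/(-3 + (36*82 + 43)) = 4/(-3 + (2952 + 43)) = 4/(-3 + 2995) = 4/2992 = 4*(1/2992) = 1/748 ≈ 0.0013369)
(17730 + 7121)/(t + G(-50)) = (17730 + 7121)/(1/748 + (10 - 50)²) = 24851/(1/748 + (-40)²) = 24851/(1/748 + 1600) = 24851/(1196801/748) = 24851*(748/1196801) = 18588548/1196801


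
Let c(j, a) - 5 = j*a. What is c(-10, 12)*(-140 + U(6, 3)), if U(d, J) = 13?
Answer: 14605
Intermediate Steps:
c(j, a) = 5 + a*j (c(j, a) = 5 + j*a = 5 + a*j)
c(-10, 12)*(-140 + U(6, 3)) = (5 + 12*(-10))*(-140 + 13) = (5 - 120)*(-127) = -115*(-127) = 14605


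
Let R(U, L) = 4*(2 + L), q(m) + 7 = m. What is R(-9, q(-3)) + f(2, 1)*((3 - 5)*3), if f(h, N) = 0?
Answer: -32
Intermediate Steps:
q(m) = -7 + m
R(U, L) = 8 + 4*L
R(-9, q(-3)) + f(2, 1)*((3 - 5)*3) = (8 + 4*(-7 - 3)) + 0*((3 - 5)*3) = (8 + 4*(-10)) + 0*(-2*3) = (8 - 40) + 0*(-6) = -32 + 0 = -32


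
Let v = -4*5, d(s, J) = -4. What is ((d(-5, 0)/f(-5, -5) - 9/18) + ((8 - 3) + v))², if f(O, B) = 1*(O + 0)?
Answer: 21609/100 ≈ 216.09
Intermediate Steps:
f(O, B) = O (f(O, B) = 1*O = O)
v = -20
((d(-5, 0)/f(-5, -5) - 9/18) + ((8 - 3) + v))² = ((-4/(-5) - 9/18) + ((8 - 3) - 20))² = ((-4*(-⅕) - 9*1/18) + (5 - 20))² = ((⅘ - ½) - 15)² = (3/10 - 15)² = (-147/10)² = 21609/100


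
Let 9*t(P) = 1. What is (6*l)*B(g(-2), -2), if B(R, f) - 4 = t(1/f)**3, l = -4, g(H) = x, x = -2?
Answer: -23336/243 ≈ -96.033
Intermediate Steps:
t(P) = 1/9 (t(P) = (1/9)*1 = 1/9)
g(H) = -2
B(R, f) = 2917/729 (B(R, f) = 4 + (1/9)**3 = 4 + 1/729 = 2917/729)
(6*l)*B(g(-2), -2) = (6*(-4))*(2917/729) = -24*2917/729 = -23336/243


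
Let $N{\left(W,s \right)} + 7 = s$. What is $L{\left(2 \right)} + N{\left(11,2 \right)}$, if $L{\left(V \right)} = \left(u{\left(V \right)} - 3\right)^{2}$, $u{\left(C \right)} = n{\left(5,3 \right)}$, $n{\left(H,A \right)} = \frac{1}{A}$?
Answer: $\frac{19}{9} \approx 2.1111$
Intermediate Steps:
$N{\left(W,s \right)} = -7 + s$
$u{\left(C \right)} = \frac{1}{3}$
$L{\left(V \right)} = \frac{64}{9}$ ($L{\left(V \right)} = \left(\frac{1}{3} - 3\right)^{2} = \left(- \frac{8}{3}\right)^{2} = \frac{64}{9}$)
$L{\left(2 \right)} + N{\left(11,2 \right)} = \frac{64}{9} + \left(-7 + 2\right) = \frac{64}{9} - 5 = \frac{19}{9}$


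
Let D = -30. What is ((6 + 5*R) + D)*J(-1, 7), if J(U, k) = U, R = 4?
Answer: 4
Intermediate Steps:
((6 + 5*R) + D)*J(-1, 7) = ((6 + 5*4) - 30)*(-1) = ((6 + 20) - 30)*(-1) = (26 - 30)*(-1) = -4*(-1) = 4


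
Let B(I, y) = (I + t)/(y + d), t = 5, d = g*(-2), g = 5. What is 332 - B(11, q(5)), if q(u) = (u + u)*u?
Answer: 1658/5 ≈ 331.60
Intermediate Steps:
q(u) = 2*u² (q(u) = (2*u)*u = 2*u²)
d = -10 (d = 5*(-2) = -10)
B(I, y) = (5 + I)/(-10 + y) (B(I, y) = (I + 5)/(y - 10) = (5 + I)/(-10 + y))
332 - B(11, q(5)) = 332 - (5 + 11)/(-10 + 2*5²) = 332 - 16/(-10 + 2*25) = 332 - 16/(-10 + 50) = 332 - 16/40 = 332 - 1*⅖ = 332 - ⅖ = 1658/5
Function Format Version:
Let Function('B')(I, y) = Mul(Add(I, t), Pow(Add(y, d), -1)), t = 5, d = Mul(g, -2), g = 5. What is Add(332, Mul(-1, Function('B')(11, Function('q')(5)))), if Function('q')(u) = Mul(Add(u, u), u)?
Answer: Rational(1658, 5) ≈ 331.60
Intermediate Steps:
Function('q')(u) = Mul(2, Pow(u, 2)) (Function('q')(u) = Mul(Mul(2, u), u) = Mul(2, Pow(u, 2)))
d = -10 (d = Mul(5, -2) = -10)
Function('B')(I, y) = Mul(Pow(Add(-10, y), -1), Add(5, I)) (Function('B')(I, y) = Mul(Add(I, 5), Pow(Add(y, -10), -1)) = Mul(Add(5, I), Pow(Add(-10, y), -1)) = Mul(Pow(Add(-10, y), -1), Add(5, I)))
Add(332, Mul(-1, Function('B')(11, Function('q')(5)))) = Add(332, Mul(-1, Mul(Pow(Add(-10, Mul(2, Pow(5, 2))), -1), Add(5, 11)))) = Add(332, Mul(-1, Mul(Pow(Add(-10, Mul(2, 25)), -1), 16))) = Add(332, Mul(-1, Mul(Pow(Add(-10, 50), -1), 16))) = Add(332, Mul(-1, Mul(Pow(40, -1), 16))) = Add(332, Mul(-1, Mul(Rational(1, 40), 16))) = Add(332, Mul(-1, Rational(2, 5))) = Add(332, Rational(-2, 5)) = Rational(1658, 5)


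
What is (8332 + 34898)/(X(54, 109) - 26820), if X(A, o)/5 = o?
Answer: -8646/5255 ≈ -1.6453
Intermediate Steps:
X(A, o) = 5*o
(8332 + 34898)/(X(54, 109) - 26820) = (8332 + 34898)/(5*109 - 26820) = 43230/(545 - 26820) = 43230/(-26275) = 43230*(-1/26275) = -8646/5255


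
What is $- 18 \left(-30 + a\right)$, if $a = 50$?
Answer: $-360$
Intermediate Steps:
$- 18 \left(-30 + a\right) = - 18 \left(-30 + 50\right) = \left(-18\right) 20 = -360$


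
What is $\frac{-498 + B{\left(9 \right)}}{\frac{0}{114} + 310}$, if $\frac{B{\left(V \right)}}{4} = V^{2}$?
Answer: $- \frac{87}{155} \approx -0.56129$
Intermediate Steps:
$B{\left(V \right)} = 4 V^{2}$
$\frac{-498 + B{\left(9 \right)}}{\frac{0}{114} + 310} = \frac{-498 + 4 \cdot 9^{2}}{\frac{0}{114} + 310} = \frac{-498 + 4 \cdot 81}{0 \cdot \frac{1}{114} + 310} = \frac{-498 + 324}{0 + 310} = - \frac{174}{310} = \left(-174\right) \frac{1}{310} = - \frac{87}{155}$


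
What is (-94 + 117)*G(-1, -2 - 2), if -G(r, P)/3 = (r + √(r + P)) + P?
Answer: 345 - 69*I*√5 ≈ 345.0 - 154.29*I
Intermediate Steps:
G(r, P) = -3*P - 3*r - 3*√(P + r) (G(r, P) = -3*((r + √(r + P)) + P) = -3*((r + √(P + r)) + P) = -3*(P + r + √(P + r)) = -3*P - 3*r - 3*√(P + r))
(-94 + 117)*G(-1, -2 - 2) = (-94 + 117)*(-3*(-2 - 2) - 3*(-1) - 3*√((-2 - 2) - 1)) = 23*(-3*(-4) + 3 - 3*√(-4 - 1)) = 23*(12 + 3 - 3*I*√5) = 23*(15 - 3*I*√5) = 345 - 69*I*√5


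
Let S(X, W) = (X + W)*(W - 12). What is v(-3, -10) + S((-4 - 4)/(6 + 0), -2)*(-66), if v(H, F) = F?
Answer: -3090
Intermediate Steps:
S(X, W) = (-12 + W)*(W + X) (S(X, W) = (W + X)*(-12 + W) = (-12 + W)*(W + X))
v(-3, -10) + S((-4 - 4)/(6 + 0), -2)*(-66) = -10 + ((-2)² - 12*(-2) - 12*(-4 - 4)/(6 + 0) - 2*(-4 - 4)/(6 + 0))*(-66) = -10 + (4 + 24 - (-96)/6 - (-16)/6)*(-66) = -10 + (4 + 24 - 12*(-4/3) - 2*(-4/3))*(-66) = -10 + (4 + 24 + 16 + 8/3)*(-66) = -10 + (140/3)*(-66) = -10 - 3080 = -3090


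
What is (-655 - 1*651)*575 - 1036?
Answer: -751986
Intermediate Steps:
(-655 - 1*651)*575 - 1036 = (-655 - 651)*575 - 1036 = -1306*575 - 1036 = -750950 - 1036 = -751986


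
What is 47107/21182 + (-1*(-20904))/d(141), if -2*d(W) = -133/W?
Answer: 149907119/3382 ≈ 44325.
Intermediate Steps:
d(W) = 133/(2*W) (d(W) = -(-133)/(2*W) = 133/(2*W))
47107/21182 + (-1*(-20904))/d(141) = 47107/21182 + (-1*(-20904))/(((133/2)/141)) = 47107*(1/21182) + 20904/(((133/2)*(1/141))) = 2771/1246 + 20904/(133/282) = 2771/1246 + 20904*(282/133) = 2771/1246 + 5894928/133 = 149907119/3382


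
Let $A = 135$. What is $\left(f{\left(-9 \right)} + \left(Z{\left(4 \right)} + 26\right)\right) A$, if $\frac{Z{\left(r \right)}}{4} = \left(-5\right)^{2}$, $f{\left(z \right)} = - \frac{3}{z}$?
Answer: $17055$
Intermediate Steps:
$Z{\left(r \right)} = 100$ ($Z{\left(r \right)} = 4 \left(-5\right)^{2} = 4 \cdot 25 = 100$)
$\left(f{\left(-9 \right)} + \left(Z{\left(4 \right)} + 26\right)\right) A = \left(- \frac{3}{-9} + \left(100 + 26\right)\right) 135 = \left(\left(-3\right) \left(- \frac{1}{9}\right) + 126\right) 135 = \left(\frac{1}{3} + 126\right) 135 = \frac{379}{3} \cdot 135 = 17055$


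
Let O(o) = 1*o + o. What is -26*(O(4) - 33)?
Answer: 650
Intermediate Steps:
O(o) = 2*o (O(o) = o + o = 2*o)
-26*(O(4) - 33) = -26*(2*4 - 33) = -26*(8 - 33) = -26*(-25) = 650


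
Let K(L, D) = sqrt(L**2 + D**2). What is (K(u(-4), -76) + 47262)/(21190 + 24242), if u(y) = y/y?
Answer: 7877/7572 + sqrt(5777)/45432 ≈ 1.0420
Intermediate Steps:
u(y) = 1
K(L, D) = sqrt(D**2 + L**2)
(K(u(-4), -76) + 47262)/(21190 + 24242) = (sqrt((-76)**2 + 1**2) + 47262)/(21190 + 24242) = (sqrt(5776 + 1) + 47262)/45432 = (sqrt(5777) + 47262)*(1/45432) = (47262 + sqrt(5777))*(1/45432) = 7877/7572 + sqrt(5777)/45432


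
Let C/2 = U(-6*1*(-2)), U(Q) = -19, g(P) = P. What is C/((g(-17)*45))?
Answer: 38/765 ≈ 0.049673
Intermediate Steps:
C = -38 (C = 2*(-19) = -38)
C/((g(-17)*45)) = -38/((-17*45)) = -38/(-765) = -38*(-1/765) = 38/765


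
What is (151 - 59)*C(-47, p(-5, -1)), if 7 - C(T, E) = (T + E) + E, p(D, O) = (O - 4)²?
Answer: 368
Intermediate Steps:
p(D, O) = (-4 + O)²
C(T, E) = 7 - T - 2*E (C(T, E) = 7 - ((T + E) + E) = 7 - ((E + T) + E) = 7 - (T + 2*E) = 7 + (-T - 2*E) = 7 - T - 2*E)
(151 - 59)*C(-47, p(-5, -1)) = (151 - 59)*(7 - 1*(-47) - 2*(-4 - 1)²) = 92*(7 + 47 - 2*(-5)²) = 92*(7 + 47 - 2*25) = 92*(7 + 47 - 50) = 92*4 = 368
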